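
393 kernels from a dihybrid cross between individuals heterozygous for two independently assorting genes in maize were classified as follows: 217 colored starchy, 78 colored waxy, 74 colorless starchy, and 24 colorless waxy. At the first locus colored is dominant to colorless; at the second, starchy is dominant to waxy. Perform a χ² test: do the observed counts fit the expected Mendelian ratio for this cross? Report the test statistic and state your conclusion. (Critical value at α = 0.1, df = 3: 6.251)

0.341; consistent

A dihybrid F₂ with independent assortment and complete dominance at both loci gives a 9:3:3:1 phenotypic ratio.
Under the 9:3:3:1 hypothesis (Σ ratio = 16, N = 393):
  colored starchy: 393 × 9/16 = 221.0625
  colored waxy: 393 × 3/16 = 73.6875
  colorless starchy: 393 × 3/16 = 73.6875
  colorless waxy: 393 × 1/16 = 24.5625
χ² = Σ (O − E)² / E
  colored starchy: (217 − 221.0625)² / 221.0625 = 0.0747
  colored waxy: (78 − 73.6875)² / 73.6875 = 0.2524
  colorless starchy: (74 − 73.6875)² / 73.6875 = 0.0013
  colorless waxy: (24 − 24.5625)² / 24.5625 = 0.0129
χ² = 0.0747 + 0.2524 + 0.0013 + 0.0129 = 0.3413 ≈ 0.341
Degrees of freedom = 4 − 1 = 3; critical value at α = 0.1 is 6.251.
Since 0.341 < 6.251, we fail to reject the null hypothesis — the data are consistent with the 9:3:3:1 ratio.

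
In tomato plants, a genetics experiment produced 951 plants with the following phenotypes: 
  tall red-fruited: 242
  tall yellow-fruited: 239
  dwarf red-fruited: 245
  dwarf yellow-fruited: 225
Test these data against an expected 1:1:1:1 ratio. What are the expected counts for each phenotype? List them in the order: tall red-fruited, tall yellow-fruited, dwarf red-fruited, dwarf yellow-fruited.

237.75, 237.75, 237.75, 237.75

Expected counts for N = 951 under a 1:1:1:1 ratio (total parts = 4):
  tall red-fruited: 951 × 1/4 = 237.75
  tall yellow-fruited: 951 × 1/4 = 237.75
  dwarf red-fruited: 951 × 1/4 = 237.75
  dwarf yellow-fruited: 951 × 1/4 = 237.75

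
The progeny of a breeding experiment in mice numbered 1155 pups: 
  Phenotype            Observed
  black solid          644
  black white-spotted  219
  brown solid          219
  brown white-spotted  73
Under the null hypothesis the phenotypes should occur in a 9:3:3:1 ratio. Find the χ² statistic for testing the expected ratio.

Expected counts for N = 1155 under a 9:3:3:1 ratio (total parts = 16):
  black solid: 1155 × 9/16 = 649.6875
  black white-spotted: 1155 × 3/16 = 216.5625
  brown solid: 1155 × 3/16 = 216.5625
  brown white-spotted: 1155 × 1/16 = 72.1875
χ² = Σ (O − E)² / E
  black solid: (644 − 649.6875)² / 649.6875 = 0.0498
  black white-spotted: (219 − 216.5625)² / 216.5625 = 0.0274
  brown solid: (219 − 216.5625)² / 216.5625 = 0.0274
  brown white-spotted: (73 − 72.1875)² / 72.1875 = 0.0091
χ² = 0.0498 + 0.0274 + 0.0274 + 0.0091 = 0.1137 ≈ 0.114

0.114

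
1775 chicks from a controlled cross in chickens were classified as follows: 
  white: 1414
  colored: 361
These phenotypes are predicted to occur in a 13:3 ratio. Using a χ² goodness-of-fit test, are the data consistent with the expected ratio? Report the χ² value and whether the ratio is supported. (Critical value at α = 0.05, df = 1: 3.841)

2.938; consistent

The 13:3 ratio has 16 parts, so with N = 1775 the expected counts are:
  white: 1775 × 13/16 = 1442.1875
  colored: 1775 × 3/16 = 332.8125
χ² = Σ (O − E)² / E
  white: (1414 − 1442.1875)² / 1442.1875 = 0.5509
  colored: (361 − 332.8125)² / 332.8125 = 2.3873
χ² = 0.5509 + 2.3873 = 2.9382 ≈ 2.938
Degrees of freedom = 2 − 1 = 1; critical value at α = 0.05 is 3.841.
Since 2.938 < 3.841, we fail to reject the null hypothesis — the data are consistent with the 13:3 ratio.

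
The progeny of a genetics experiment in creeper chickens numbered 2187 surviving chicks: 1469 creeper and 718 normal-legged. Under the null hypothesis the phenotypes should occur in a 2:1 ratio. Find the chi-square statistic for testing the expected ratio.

Expected counts for N = 2187 under a 2:1 ratio (total parts = 3):
  creeper: 2187 × 2/3 = 1458
  normal-legged: 2187 × 1/3 = 729
χ² = Σ (O − E)² / E
  creeper: (1469 − 1458)² / 1458 = 0.0830
  normal-legged: (718 − 729)² / 729 = 0.1660
χ² = 0.0830 + 0.1660 = 0.249

0.249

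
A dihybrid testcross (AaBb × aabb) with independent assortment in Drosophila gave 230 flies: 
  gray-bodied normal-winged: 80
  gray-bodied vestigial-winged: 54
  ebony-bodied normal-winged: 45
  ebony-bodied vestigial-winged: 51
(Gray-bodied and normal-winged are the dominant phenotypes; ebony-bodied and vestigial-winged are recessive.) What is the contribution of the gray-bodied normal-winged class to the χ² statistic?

8.804

A dihybrid testcross with independent assortment gives a 1:1:1:1 ratio.
Under the 1:1:1:1 hypothesis (Σ ratio = 4, N = 230):
  gray-bodied normal-winged: 230 × 1/4 = 57.5
  gray-bodied vestigial-winged: 230 × 1/4 = 57.5
  ebony-bodied normal-winged: 230 × 1/4 = 57.5
  ebony-bodied vestigial-winged: 230 × 1/4 = 57.5
Contribution of gray-bodied normal-winged: (80 − 57.5)² / 57.5 = 8.8043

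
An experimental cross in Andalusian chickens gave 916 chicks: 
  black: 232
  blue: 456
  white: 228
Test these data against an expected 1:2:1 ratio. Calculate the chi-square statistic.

The 1:2:1 ratio has 4 parts, so with N = 916 the expected counts are:
  black: 916 × 1/4 = 229
  blue: 916 × 2/4 = 458
  white: 916 × 1/4 = 229
χ² = Σ (O − E)² / E
  black: (232 − 229)² / 229 = 0.0393
  blue: (456 − 458)² / 458 = 0.0087
  white: (228 − 229)² / 229 = 0.0044
χ² = 0.0393 + 0.0087 + 0.0044 = 0.0524 ≈ 0.052

0.052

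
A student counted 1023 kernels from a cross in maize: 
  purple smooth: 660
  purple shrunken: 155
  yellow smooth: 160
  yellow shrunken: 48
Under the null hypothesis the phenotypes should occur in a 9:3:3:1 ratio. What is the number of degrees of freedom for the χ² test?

3

A goodness-of-fit test with 4 phenotype classes has df = 4 − 1 = 3.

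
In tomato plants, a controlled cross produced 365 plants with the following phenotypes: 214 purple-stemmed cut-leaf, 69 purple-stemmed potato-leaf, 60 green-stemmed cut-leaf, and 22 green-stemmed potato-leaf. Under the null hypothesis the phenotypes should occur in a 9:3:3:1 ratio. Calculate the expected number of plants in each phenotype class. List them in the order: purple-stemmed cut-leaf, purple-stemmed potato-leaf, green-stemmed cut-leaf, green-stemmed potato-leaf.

205.3125, 68.4375, 68.4375, 22.8125

Total ratio parts = 16. Expected numbers out of 365:
  purple-stemmed cut-leaf: 365 × 9/16 = 205.3125
  purple-stemmed potato-leaf: 365 × 3/16 = 68.4375
  green-stemmed cut-leaf: 365 × 3/16 = 68.4375
  green-stemmed potato-leaf: 365 × 1/16 = 22.8125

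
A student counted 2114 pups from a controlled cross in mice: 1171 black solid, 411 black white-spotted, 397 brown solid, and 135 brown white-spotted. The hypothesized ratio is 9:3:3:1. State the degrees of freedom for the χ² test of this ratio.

A goodness-of-fit test with 4 phenotype classes has df = 4 − 1 = 3.

3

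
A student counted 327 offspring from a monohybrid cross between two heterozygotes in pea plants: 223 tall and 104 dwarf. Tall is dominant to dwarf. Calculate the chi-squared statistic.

For a monohybrid cross between heterozygotes with complete dominance, the expected phenotypic ratio is 3:1.
The 3:1 ratio has 4 parts, so with N = 327 the expected counts are:
  tall: 327 × 3/4 = 245.25
  dwarf: 327 × 1/4 = 81.75
χ² = Σ (O − E)² / E
  tall: (223 − 245.25)² / 245.25 = 2.0186
  dwarf: (104 − 81.75)² / 81.75 = 6.0558
χ² = 2.0186 + 6.0558 = 8.0744 ≈ 8.074

8.074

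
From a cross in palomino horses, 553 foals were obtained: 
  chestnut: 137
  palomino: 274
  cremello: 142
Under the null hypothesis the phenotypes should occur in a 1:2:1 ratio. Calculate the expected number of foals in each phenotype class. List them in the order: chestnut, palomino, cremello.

Expected counts for N = 553 under a 1:2:1 ratio (total parts = 4):
  chestnut: 553 × 1/4 = 138.25
  palomino: 553 × 2/4 = 276.5
  cremello: 553 × 1/4 = 138.25

138.25, 276.5, 138.25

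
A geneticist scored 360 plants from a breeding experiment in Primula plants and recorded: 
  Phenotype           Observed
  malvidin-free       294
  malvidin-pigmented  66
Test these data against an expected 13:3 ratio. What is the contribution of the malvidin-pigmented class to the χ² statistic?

Expected counts for N = 360 under a 13:3 ratio (total parts = 16):
  malvidin-free: 360 × 13/16 = 292.5
  malvidin-pigmented: 360 × 3/16 = 67.5
Contribution of malvidin-pigmented: (66 − 67.5)² / 67.5 = 0.0333

0.033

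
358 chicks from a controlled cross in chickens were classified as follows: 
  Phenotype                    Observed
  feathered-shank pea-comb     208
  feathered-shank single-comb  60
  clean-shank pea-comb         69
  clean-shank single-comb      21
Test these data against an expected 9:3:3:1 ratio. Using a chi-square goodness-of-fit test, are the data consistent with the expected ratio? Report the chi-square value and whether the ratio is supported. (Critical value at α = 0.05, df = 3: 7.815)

1.111; consistent

Under the 9:3:3:1 hypothesis (Σ ratio = 16, N = 358):
  feathered-shank pea-comb: 358 × 9/16 = 201.375
  feathered-shank single-comb: 358 × 3/16 = 67.125
  clean-shank pea-comb: 358 × 3/16 = 67.125
  clean-shank single-comb: 358 × 1/16 = 22.375
χ² = Σ (O − E)² / E
  feathered-shank pea-comb: (208 − 201.375)² / 201.375 = 0.2180
  feathered-shank single-comb: (60 − 67.125)² / 67.125 = 0.7563
  clean-shank pea-comb: (69 − 67.125)² / 67.125 = 0.0524
  clean-shank single-comb: (21 − 22.375)² / 22.375 = 0.0845
χ² = 0.2180 + 0.7563 + 0.0524 + 0.0845 = 1.1112 ≈ 1.111
Degrees of freedom = 4 − 1 = 3; critical value at α = 0.05 is 7.815.
Since 1.111 < 7.815, we fail to reject the null hypothesis — the data are consistent with the 9:3:3:1 ratio.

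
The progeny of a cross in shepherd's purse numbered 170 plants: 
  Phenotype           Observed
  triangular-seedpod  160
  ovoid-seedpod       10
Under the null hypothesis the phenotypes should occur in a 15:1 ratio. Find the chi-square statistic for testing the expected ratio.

0.039

Total ratio parts = 16. Expected numbers out of 170:
  triangular-seedpod: 170 × 15/16 = 159.375
  ovoid-seedpod: 170 × 1/16 = 10.625
χ² = Σ (O − E)² / E
  triangular-seedpod: (160 − 159.375)² / 159.375 = 0.0025
  ovoid-seedpod: (10 − 10.625)² / 10.625 = 0.0368
χ² = 0.0025 + 0.0368 = 0.0393 ≈ 0.039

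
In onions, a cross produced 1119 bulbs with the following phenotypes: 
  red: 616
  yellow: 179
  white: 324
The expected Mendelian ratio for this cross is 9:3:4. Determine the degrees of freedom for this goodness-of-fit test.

A goodness-of-fit test with 3 phenotype classes has df = 3 − 1 = 2.

2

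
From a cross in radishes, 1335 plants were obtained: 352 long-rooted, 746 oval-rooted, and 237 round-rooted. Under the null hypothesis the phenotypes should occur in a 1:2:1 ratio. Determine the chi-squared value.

38.276

Under the 1:2:1 hypothesis (Σ ratio = 4, N = 1335):
  long-rooted: 1335 × 1/4 = 333.75
  oval-rooted: 1335 × 2/4 = 667.5
  round-rooted: 1335 × 1/4 = 333.75
χ² = Σ (O − E)² / E
  long-rooted: (352 − 333.75)² / 333.75 = 0.9979
  oval-rooted: (746 − 667.5)² / 667.5 = 9.2318
  round-rooted: (237 − 333.75)² / 333.75 = 28.0466
χ² = 0.9979 + 9.2318 + 28.0466 = 38.2763 ≈ 38.276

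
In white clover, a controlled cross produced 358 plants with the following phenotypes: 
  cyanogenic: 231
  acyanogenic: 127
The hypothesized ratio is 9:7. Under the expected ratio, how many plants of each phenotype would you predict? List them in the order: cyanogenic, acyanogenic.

Expected counts for N = 358 under a 9:7 ratio (total parts = 16):
  cyanogenic: 358 × 9/16 = 201.375
  acyanogenic: 358 × 7/16 = 156.625

201.375, 156.625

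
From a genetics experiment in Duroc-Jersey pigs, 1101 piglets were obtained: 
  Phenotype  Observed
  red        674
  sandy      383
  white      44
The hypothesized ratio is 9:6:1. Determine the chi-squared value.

15.938

The 9:6:1 ratio has 16 parts, so with N = 1101 the expected counts are:
  red: 1101 × 9/16 = 619.3125
  sandy: 1101 × 6/16 = 412.875
  white: 1101 × 1/16 = 68.8125
χ² = Σ (O − E)² / E
  red: (674 − 619.3125)² / 619.3125 = 4.8291
  sandy: (383 − 412.875)² / 412.875 = 2.1617
  white: (44 − 68.8125)² / 68.8125 = 8.9469
χ² = 4.8291 + 2.1617 + 8.9469 = 15.9377 ≈ 15.938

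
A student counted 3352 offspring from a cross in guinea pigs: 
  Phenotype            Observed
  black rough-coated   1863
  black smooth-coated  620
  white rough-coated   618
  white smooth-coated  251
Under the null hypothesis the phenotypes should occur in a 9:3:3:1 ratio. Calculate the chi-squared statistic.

8.780

Expected counts for N = 3352 under a 9:3:3:1 ratio (total parts = 16):
  black rough-coated: 3352 × 9/16 = 1885.5
  black smooth-coated: 3352 × 3/16 = 628.5
  white rough-coated: 3352 × 3/16 = 628.5
  white smooth-coated: 3352 × 1/16 = 209.5
χ² = Σ (O − E)² / E
  black rough-coated: (1863 − 1885.5)² / 1885.5 = 0.2685
  black smooth-coated: (620 − 628.5)² / 628.5 = 0.1150
  white rough-coated: (618 − 628.5)² / 628.5 = 0.1754
  white smooth-coated: (251 − 209.5)² / 209.5 = 8.2208
χ² = 0.2685 + 0.1150 + 0.1754 + 8.2208 = 8.7797 ≈ 8.780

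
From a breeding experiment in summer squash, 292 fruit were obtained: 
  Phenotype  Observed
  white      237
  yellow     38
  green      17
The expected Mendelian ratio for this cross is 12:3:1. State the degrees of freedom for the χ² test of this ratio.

2

A goodness-of-fit test with 3 phenotype classes has df = 3 − 1 = 2.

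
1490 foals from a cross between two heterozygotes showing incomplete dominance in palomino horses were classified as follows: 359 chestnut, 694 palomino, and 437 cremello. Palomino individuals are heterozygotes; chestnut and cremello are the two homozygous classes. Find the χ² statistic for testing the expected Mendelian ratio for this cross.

With incomplete dominance, a heterozygote × heterozygote cross gives a 1:2:1 phenotypic ratio.
Total ratio parts = 4. Expected numbers out of 1490:
  chestnut: 1490 × 1/4 = 372.5
  palomino: 1490 × 2/4 = 745
  cremello: 1490 × 1/4 = 372.5
χ² = Σ (O − E)² / E
  chestnut: (359 − 372.5)² / 372.5 = 0.4893
  palomino: (694 − 745)² / 745 = 3.4913
  cremello: (437 − 372.5)² / 372.5 = 11.1685
χ² = 0.4893 + 3.4913 + 11.1685 = 15.1491 ≈ 15.149

15.149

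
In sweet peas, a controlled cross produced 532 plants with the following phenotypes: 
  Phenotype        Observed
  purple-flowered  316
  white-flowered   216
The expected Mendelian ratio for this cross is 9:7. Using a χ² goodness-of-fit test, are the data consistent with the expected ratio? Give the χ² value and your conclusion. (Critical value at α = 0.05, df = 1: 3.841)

2.143; consistent

Expected counts for N = 532 under a 9:7 ratio (total parts = 16):
  purple-flowered: 532 × 9/16 = 299.25
  white-flowered: 532 × 7/16 = 232.75
χ² = Σ (O − E)² / E
  purple-flowered: (316 − 299.25)² / 299.25 = 0.9376
  white-flowered: (216 − 232.75)² / 232.75 = 1.2054
χ² = 0.9376 + 1.2054 = 2.143
Degrees of freedom = 2 − 1 = 1; critical value at α = 0.05 is 3.841.
Since 2.143 < 3.841, we fail to reject the null hypothesis — the data are consistent with the 9:7 ratio.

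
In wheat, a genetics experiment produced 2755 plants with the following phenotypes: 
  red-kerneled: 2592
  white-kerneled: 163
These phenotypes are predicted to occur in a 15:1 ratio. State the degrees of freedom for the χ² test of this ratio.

1

A goodness-of-fit test with 2 phenotype classes has df = 2 − 1 = 1.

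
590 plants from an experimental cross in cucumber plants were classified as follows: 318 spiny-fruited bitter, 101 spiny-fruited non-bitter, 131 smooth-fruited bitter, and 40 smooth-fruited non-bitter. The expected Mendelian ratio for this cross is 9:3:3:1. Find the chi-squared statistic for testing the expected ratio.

Total ratio parts = 16. Expected numbers out of 590:
  spiny-fruited bitter: 590 × 9/16 = 331.875
  spiny-fruited non-bitter: 590 × 3/16 = 110.625
  smooth-fruited bitter: 590 × 3/16 = 110.625
  smooth-fruited non-bitter: 590 × 1/16 = 36.875
χ² = Σ (O − E)² / E
  spiny-fruited bitter: (318 − 331.875)² / 331.875 = 0.5801
  spiny-fruited non-bitter: (101 − 110.625)² / 110.625 = 0.8374
  smooth-fruited bitter: (131 − 110.625)² / 110.625 = 3.7527
  smooth-fruited non-bitter: (40 − 36.875)² / 36.875 = 0.2648
χ² = 0.5801 + 0.8374 + 3.7527 + 0.2648 = 5.435

5.435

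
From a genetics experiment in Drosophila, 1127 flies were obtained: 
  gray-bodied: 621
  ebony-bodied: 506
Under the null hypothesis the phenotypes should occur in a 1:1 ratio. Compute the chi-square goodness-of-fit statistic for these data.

Total ratio parts = 2. Expected numbers out of 1127:
  gray-bodied: 1127 × 1/2 = 563.5
  ebony-bodied: 1127 × 1/2 = 563.5
χ² = Σ (O − E)² / E
  gray-bodied: (621 − 563.5)² / 563.5 = 5.8673
  ebony-bodied: (506 − 563.5)² / 563.5 = 5.8673
χ² = 5.8673 + 5.8673 = 11.7346 ≈ 11.735

11.735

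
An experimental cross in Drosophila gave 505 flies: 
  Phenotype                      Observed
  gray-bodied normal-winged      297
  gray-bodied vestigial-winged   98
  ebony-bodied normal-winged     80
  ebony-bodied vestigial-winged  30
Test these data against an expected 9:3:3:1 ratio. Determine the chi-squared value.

3.061

The 9:3:3:1 ratio has 16 parts, so with N = 505 the expected counts are:
  gray-bodied normal-winged: 505 × 9/16 = 284.0625
  gray-bodied vestigial-winged: 505 × 3/16 = 94.6875
  ebony-bodied normal-winged: 505 × 3/16 = 94.6875
  ebony-bodied vestigial-winged: 505 × 1/16 = 31.5625
χ² = Σ (O − E)² / E
  gray-bodied normal-winged: (297 − 284.0625)² / 284.0625 = 0.5892
  gray-bodied vestigial-winged: (98 − 94.6875)² / 94.6875 = 0.1159
  ebony-bodied normal-winged: (80 − 94.6875)² / 94.6875 = 2.2783
  ebony-bodied vestigial-winged: (30 − 31.5625)² / 31.5625 = 0.0774
χ² = 0.5892 + 0.1159 + 2.2783 + 0.0774 = 3.0608 ≈ 3.061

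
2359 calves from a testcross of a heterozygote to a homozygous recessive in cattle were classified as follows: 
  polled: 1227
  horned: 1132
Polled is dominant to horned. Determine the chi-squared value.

A testcross of a heterozygote (Aa × aa) gives a 1:1 phenotypic ratio.
Under the 1:1 hypothesis (Σ ratio = 2, N = 2359):
  polled: 2359 × 1/2 = 1179.5
  horned: 2359 × 1/2 = 1179.5
χ² = Σ (O − E)² / E
  polled: (1227 − 1179.5)² / 1179.5 = 1.9129
  horned: (1132 − 1179.5)² / 1179.5 = 1.9129
χ² = 1.9129 + 1.9129 = 3.8258 ≈ 3.826

3.826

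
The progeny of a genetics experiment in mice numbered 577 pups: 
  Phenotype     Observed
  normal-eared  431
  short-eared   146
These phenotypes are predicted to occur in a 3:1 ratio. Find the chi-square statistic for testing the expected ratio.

Total ratio parts = 4. Expected numbers out of 577:
  normal-eared: 577 × 3/4 = 432.75
  short-eared: 577 × 1/4 = 144.25
χ² = Σ (O − E)² / E
  normal-eared: (431 − 432.75)² / 432.75 = 0.0071
  short-eared: (146 − 144.25)² / 144.25 = 0.0212
χ² = 0.0071 + 0.0212 = 0.0283 ≈ 0.028

0.028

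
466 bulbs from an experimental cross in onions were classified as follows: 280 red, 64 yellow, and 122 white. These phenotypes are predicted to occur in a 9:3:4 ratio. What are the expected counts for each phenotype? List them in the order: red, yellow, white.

262.125, 87.375, 116.5

The 9:3:4 ratio has 16 parts, so with N = 466 the expected counts are:
  red: 466 × 9/16 = 262.125
  yellow: 466 × 3/16 = 87.375
  white: 466 × 4/16 = 116.5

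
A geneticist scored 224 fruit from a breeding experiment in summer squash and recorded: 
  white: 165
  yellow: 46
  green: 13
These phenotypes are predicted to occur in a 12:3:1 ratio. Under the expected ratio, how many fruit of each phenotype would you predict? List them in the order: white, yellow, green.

Under the 12:3:1 hypothesis (Σ ratio = 16, N = 224):
  white: 224 × 12/16 = 168
  yellow: 224 × 3/16 = 42
  green: 224 × 1/16 = 14

168, 42, 14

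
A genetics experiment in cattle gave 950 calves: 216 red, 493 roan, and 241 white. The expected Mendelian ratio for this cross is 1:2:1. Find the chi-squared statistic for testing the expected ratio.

2.680

Under the 1:2:1 hypothesis (Σ ratio = 4, N = 950):
  red: 950 × 1/4 = 237.5
  roan: 950 × 2/4 = 475
  white: 950 × 1/4 = 237.5
χ² = Σ (O − E)² / E
  red: (216 − 237.5)² / 237.5 = 1.9463
  roan: (493 − 475)² / 475 = 0.6821
  white: (241 − 237.5)² / 237.5 = 0.0516
χ² = 1.9463 + 0.6821 + 0.0516 = 2.680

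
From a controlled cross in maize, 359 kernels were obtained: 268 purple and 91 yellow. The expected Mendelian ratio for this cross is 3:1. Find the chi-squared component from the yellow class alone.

0.017

Total ratio parts = 4. Expected numbers out of 359:
  purple: 359 × 3/4 = 269.25
  yellow: 359 × 1/4 = 89.75
Contribution of yellow: (91 − 89.75)² / 89.75 = 0.0174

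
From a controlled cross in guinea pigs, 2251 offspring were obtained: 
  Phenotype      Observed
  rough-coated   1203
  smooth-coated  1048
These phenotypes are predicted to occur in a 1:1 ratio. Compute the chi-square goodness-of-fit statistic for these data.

Total ratio parts = 2. Expected numbers out of 2251:
  rough-coated: 2251 × 1/2 = 1125.5
  smooth-coated: 2251 × 1/2 = 1125.5
χ² = Σ (O − E)² / E
  rough-coated: (1203 − 1125.5)² / 1125.5 = 5.3365
  smooth-coated: (1048 − 1125.5)² / 1125.5 = 5.3365
χ² = 5.3365 + 5.3365 = 10.673

10.673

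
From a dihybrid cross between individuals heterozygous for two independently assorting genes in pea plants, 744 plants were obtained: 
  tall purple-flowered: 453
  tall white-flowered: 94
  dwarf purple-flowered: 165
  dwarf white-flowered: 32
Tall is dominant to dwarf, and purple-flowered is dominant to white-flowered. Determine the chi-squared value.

A dihybrid F₂ with independent assortment and complete dominance at both loci gives a 9:3:3:1 phenotypic ratio.
Expected counts for N = 744 under a 9:3:3:1 ratio (total parts = 16):
  tall purple-flowered: 744 × 9/16 = 418.5
  tall white-flowered: 744 × 3/16 = 139.5
  dwarf purple-flowered: 744 × 3/16 = 139.5
  dwarf white-flowered: 744 × 1/16 = 46.5
χ² = Σ (O − E)² / E
  tall purple-flowered: (453 − 418.5)² / 418.5 = 2.8441
  tall white-flowered: (94 − 139.5)² / 139.5 = 14.8405
  dwarf purple-flowered: (165 − 139.5)² / 139.5 = 4.6613
  dwarf white-flowered: (32 − 46.5)² / 46.5 = 4.5215
χ² = 2.8441 + 14.8405 + 4.6613 + 4.5215 = 26.8674 ≈ 26.867

26.867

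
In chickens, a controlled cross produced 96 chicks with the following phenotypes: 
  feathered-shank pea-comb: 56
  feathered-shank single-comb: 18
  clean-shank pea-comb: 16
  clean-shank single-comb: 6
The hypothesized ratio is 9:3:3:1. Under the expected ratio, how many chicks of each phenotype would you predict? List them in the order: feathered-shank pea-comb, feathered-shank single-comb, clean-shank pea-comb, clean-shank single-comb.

Under the 9:3:3:1 hypothesis (Σ ratio = 16, N = 96):
  feathered-shank pea-comb: 96 × 9/16 = 54
  feathered-shank single-comb: 96 × 3/16 = 18
  clean-shank pea-comb: 96 × 3/16 = 18
  clean-shank single-comb: 96 × 1/16 = 6

54, 18, 18, 6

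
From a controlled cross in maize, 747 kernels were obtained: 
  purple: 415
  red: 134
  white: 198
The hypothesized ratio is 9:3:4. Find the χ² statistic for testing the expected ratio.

1.004

Total ratio parts = 16. Expected numbers out of 747:
  purple: 747 × 9/16 = 420.1875
  red: 747 × 3/16 = 140.0625
  white: 747 × 4/16 = 186.75
χ² = Σ (O − E)² / E
  purple: (415 − 420.1875)² / 420.1875 = 0.0640
  red: (134 − 140.0625)² / 140.0625 = 0.2624
  white: (198 − 186.75)² / 186.75 = 0.6777
χ² = 0.0640 + 0.2624 + 0.6777 = 1.0041 ≈ 1.004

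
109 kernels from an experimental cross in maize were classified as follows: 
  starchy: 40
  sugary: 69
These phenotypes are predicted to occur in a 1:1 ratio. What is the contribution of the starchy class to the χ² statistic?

3.858

The 1:1 ratio has 2 parts, so with N = 109 the expected counts are:
  starchy: 109 × 1/2 = 54.5
  sugary: 109 × 1/2 = 54.5
Contribution of starchy: (40 − 54.5)² / 54.5 = 3.8578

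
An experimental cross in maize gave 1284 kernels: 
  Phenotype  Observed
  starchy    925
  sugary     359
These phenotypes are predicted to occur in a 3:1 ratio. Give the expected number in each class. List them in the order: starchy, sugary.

963, 321

Under the 3:1 hypothesis (Σ ratio = 4, N = 1284):
  starchy: 1284 × 3/4 = 963
  sugary: 1284 × 1/4 = 321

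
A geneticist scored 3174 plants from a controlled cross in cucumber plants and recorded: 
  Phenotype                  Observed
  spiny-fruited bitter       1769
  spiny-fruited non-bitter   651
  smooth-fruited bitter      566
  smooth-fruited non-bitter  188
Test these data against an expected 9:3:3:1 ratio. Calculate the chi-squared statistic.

Expected counts for N = 3174 under a 9:3:3:1 ratio (total parts = 16):
  spiny-fruited bitter: 3174 × 9/16 = 1785.375
  spiny-fruited non-bitter: 3174 × 3/16 = 595.125
  smooth-fruited bitter: 3174 × 3/16 = 595.125
  smooth-fruited non-bitter: 3174 × 1/16 = 198.375
χ² = Σ (O − E)² / E
  spiny-fruited bitter: (1769 − 1785.375)² / 1785.375 = 0.1502
  spiny-fruited non-bitter: (651 − 595.125)² / 595.125 = 5.2460
  smooth-fruited bitter: (566 − 595.125)² / 595.125 = 1.4254
  smooth-fruited non-bitter: (188 − 198.375)² / 198.375 = 0.5426
χ² = 0.1502 + 5.2460 + 1.4254 + 0.5426 = 7.3642 ≈ 7.364

7.364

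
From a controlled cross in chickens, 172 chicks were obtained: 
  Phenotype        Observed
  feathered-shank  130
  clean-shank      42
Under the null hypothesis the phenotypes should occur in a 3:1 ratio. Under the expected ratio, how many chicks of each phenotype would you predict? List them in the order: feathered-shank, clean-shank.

129, 43

Total ratio parts = 4. Expected numbers out of 172:
  feathered-shank: 172 × 3/4 = 129
  clean-shank: 172 × 1/4 = 43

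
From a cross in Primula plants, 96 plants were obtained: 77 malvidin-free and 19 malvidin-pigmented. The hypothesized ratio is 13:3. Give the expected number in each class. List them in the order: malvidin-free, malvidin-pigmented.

78, 18

Under the 13:3 hypothesis (Σ ratio = 16, N = 96):
  malvidin-free: 96 × 13/16 = 78
  malvidin-pigmented: 96 × 3/16 = 18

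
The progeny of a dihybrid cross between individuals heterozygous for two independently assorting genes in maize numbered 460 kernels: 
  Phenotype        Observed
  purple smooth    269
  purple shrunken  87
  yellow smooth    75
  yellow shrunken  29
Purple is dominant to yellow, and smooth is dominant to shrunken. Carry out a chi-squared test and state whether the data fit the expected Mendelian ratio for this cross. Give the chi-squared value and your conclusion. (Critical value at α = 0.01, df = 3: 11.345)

1.882; consistent

A dihybrid F₂ with independent assortment and complete dominance at both loci gives a 9:3:3:1 phenotypic ratio.
Total ratio parts = 16. Expected numbers out of 460:
  purple smooth: 460 × 9/16 = 258.75
  purple shrunken: 460 × 3/16 = 86.25
  yellow smooth: 460 × 3/16 = 86.25
  yellow shrunken: 460 × 1/16 = 28.75
χ² = Σ (O − E)² / E
  purple smooth: (269 − 258.75)² / 258.75 = 0.4060
  purple shrunken: (87 − 86.25)² / 86.25 = 0.0065
  yellow smooth: (75 − 86.25)² / 86.25 = 1.4674
  yellow shrunken: (29 − 28.75)² / 28.75 = 0.0022
χ² = 0.4060 + 0.0065 + 1.4674 + 0.0022 = 1.8821 ≈ 1.882
Degrees of freedom = 4 − 1 = 3; critical value at α = 0.01 is 11.345.
Since 1.882 < 11.345, we fail to reject the null hypothesis — the data are consistent with the 9:3:3:1 ratio.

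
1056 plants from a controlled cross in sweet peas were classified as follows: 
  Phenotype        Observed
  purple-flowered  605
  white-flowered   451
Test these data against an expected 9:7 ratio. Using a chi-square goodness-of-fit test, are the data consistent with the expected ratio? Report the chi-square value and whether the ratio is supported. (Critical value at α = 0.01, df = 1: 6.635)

0.466; consistent

The 9:7 ratio has 16 parts, so with N = 1056 the expected counts are:
  purple-flowered: 1056 × 9/16 = 594
  white-flowered: 1056 × 7/16 = 462
χ² = Σ (O − E)² / E
  purple-flowered: (605 − 594)² / 594 = 0.2037
  white-flowered: (451 − 462)² / 462 = 0.2619
χ² = 0.2037 + 0.2619 = 0.4656 ≈ 0.466
Degrees of freedom = 2 − 1 = 1; critical value at α = 0.01 is 6.635.
Since 0.466 < 6.635, we fail to reject the null hypothesis — the data are consistent with the 9:7 ratio.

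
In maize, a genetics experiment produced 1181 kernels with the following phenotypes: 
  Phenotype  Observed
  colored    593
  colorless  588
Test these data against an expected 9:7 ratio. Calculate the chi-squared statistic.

Under the 9:7 hypothesis (Σ ratio = 16, N = 1181):
  colored: 1181 × 9/16 = 664.3125
  colorless: 1181 × 7/16 = 516.6875
χ² = Σ (O − E)² / E
  colored: (593 − 664.3125)² / 664.3125 = 7.6552
  colorless: (588 − 516.6875)² / 516.6875 = 9.8425
χ² = 7.6552 + 9.8425 = 17.4977 ≈ 17.498

17.498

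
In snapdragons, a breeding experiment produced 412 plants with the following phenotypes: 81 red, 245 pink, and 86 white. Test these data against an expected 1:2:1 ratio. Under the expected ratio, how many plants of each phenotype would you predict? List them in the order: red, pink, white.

The 1:2:1 ratio has 4 parts, so with N = 412 the expected counts are:
  red: 412 × 1/4 = 103
  pink: 412 × 2/4 = 206
  white: 412 × 1/4 = 103

103, 206, 103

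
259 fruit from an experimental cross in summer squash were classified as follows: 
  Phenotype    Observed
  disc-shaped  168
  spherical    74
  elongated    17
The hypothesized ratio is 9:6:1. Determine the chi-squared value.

Expected counts for N = 259 under a 9:6:1 ratio (total parts = 16):
  disc-shaped: 259 × 9/16 = 145.6875
  spherical: 259 × 6/16 = 97.125
  elongated: 259 × 1/16 = 16.1875
χ² = Σ (O − E)² / E
  disc-shaped: (168 − 145.6875)² / 145.6875 = 3.4172
  spherical: (74 − 97.125)² / 97.125 = 5.5060
  elongated: (17 − 16.1875)² / 16.1875 = 0.0408
χ² = 3.4172 + 5.5060 + 0.0408 = 8.964

8.964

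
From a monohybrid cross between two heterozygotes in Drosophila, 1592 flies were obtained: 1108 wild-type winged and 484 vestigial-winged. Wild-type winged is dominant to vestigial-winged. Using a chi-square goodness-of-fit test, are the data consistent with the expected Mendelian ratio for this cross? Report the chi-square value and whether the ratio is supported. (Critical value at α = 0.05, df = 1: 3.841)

For a monohybrid cross between heterozygotes with complete dominance, the expected phenotypic ratio is 3:1.
The 3:1 ratio has 4 parts, so with N = 1592 the expected counts are:
  wild-type winged: 1592 × 3/4 = 1194
  vestigial-winged: 1592 × 1/4 = 398
χ² = Σ (O − E)² / E
  wild-type winged: (1108 − 1194)² / 1194 = 6.1943
  vestigial-winged: (484 − 398)² / 398 = 18.5829
χ² = 6.1943 + 18.5829 = 24.7772 ≈ 24.777
Degrees of freedom = 2 − 1 = 1; critical value at α = 0.05 is 3.841.
Since 24.777 > 3.841, we reject the null hypothesis — the data do not fit the 3:1 ratio.

24.777; not consistent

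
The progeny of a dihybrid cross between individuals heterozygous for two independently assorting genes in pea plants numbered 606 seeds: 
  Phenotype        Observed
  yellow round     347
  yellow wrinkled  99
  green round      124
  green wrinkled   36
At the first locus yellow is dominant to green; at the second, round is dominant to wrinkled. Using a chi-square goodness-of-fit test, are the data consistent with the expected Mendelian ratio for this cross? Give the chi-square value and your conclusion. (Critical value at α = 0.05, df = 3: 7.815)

A dihybrid F₂ with independent assortment and complete dominance at both loci gives a 9:3:3:1 phenotypic ratio.
Expected counts for N = 606 under a 9:3:3:1 ratio (total parts = 16):
  yellow round: 606 × 9/16 = 340.875
  yellow wrinkled: 606 × 3/16 = 113.625
  green round: 606 × 3/16 = 113.625
  green wrinkled: 606 × 1/16 = 37.875
χ² = Σ (O − E)² / E
  yellow round: (347 − 340.875)² / 340.875 = 0.1101
  yellow wrinkled: (99 − 113.625)² / 113.625 = 1.8824
  green round: (124 − 113.625)² / 113.625 = 0.9473
  green wrinkled: (36 − 37.875)² / 37.875 = 0.0928
χ² = 0.1101 + 1.8824 + 0.9473 + 0.0928 = 3.0326 ≈ 3.033
Degrees of freedom = 4 − 1 = 3; critical value at α = 0.05 is 7.815.
Since 3.033 < 7.815, we fail to reject the null hypothesis — the data are consistent with the 9:3:3:1 ratio.

3.033; consistent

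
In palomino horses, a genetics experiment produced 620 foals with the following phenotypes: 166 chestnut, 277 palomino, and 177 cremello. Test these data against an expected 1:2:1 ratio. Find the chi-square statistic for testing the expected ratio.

7.416

Expected counts for N = 620 under a 1:2:1 ratio (total parts = 4):
  chestnut: 620 × 1/4 = 155
  palomino: 620 × 2/4 = 310
  cremello: 620 × 1/4 = 155
χ² = Σ (O − E)² / E
  chestnut: (166 − 155)² / 155 = 0.7806
  palomino: (277 − 310)² / 310 = 3.5129
  cremello: (177 − 155)² / 155 = 3.1226
χ² = 0.7806 + 3.5129 + 3.1226 = 7.4161 ≈ 7.416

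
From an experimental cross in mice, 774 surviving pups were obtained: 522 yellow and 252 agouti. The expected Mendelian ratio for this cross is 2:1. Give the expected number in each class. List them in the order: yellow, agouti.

Total ratio parts = 3. Expected numbers out of 774:
  yellow: 774 × 2/3 = 516
  agouti: 774 × 1/3 = 258

516, 258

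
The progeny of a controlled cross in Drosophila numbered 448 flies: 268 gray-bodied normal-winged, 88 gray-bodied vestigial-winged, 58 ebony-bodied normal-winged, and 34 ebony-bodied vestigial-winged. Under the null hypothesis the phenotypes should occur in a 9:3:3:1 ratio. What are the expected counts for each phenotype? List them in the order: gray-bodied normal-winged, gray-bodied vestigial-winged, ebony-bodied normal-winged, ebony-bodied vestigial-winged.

Total ratio parts = 16. Expected numbers out of 448:
  gray-bodied normal-winged: 448 × 9/16 = 252
  gray-bodied vestigial-winged: 448 × 3/16 = 84
  ebony-bodied normal-winged: 448 × 3/16 = 84
  ebony-bodied vestigial-winged: 448 × 1/16 = 28

252, 84, 84, 28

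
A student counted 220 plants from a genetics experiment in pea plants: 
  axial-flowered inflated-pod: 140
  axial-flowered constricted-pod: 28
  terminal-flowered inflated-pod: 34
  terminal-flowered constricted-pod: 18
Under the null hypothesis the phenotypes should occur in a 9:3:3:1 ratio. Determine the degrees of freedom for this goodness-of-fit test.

A goodness-of-fit test with 4 phenotype classes has df = 4 − 1 = 3.

3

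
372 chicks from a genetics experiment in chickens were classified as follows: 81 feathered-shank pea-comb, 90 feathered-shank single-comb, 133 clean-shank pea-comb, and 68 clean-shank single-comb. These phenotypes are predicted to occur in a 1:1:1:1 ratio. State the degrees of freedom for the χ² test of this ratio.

A goodness-of-fit test with 4 phenotype classes has df = 4 − 1 = 3.

3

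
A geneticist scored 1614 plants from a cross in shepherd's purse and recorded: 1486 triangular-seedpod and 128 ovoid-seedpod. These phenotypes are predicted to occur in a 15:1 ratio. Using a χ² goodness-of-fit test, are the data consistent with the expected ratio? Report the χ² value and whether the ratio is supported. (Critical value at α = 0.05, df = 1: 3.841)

Under the 15:1 hypothesis (Σ ratio = 16, N = 1614):
  triangular-seedpod: 1614 × 15/16 = 1513.125
  ovoid-seedpod: 1614 × 1/16 = 100.875
χ² = Σ (O − E)² / E
  triangular-seedpod: (1486 − 1513.125)² / 1513.125 = 0.4863
  ovoid-seedpod: (128 − 100.875)² / 100.875 = 7.2938
χ² = 0.4863 + 7.2938 = 7.7801 ≈ 7.780
Degrees of freedom = 2 − 1 = 1; critical value at α = 0.05 is 3.841.
Since 7.780 > 3.841, we reject the null hypothesis — the data do not fit the 15:1 ratio.

7.780; not consistent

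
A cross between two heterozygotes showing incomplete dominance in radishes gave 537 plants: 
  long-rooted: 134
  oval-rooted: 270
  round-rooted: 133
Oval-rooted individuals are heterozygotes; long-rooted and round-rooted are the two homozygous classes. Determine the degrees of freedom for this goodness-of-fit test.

With incomplete dominance, a heterozygote × heterozygote cross gives a 1:2:1 phenotypic ratio.
A goodness-of-fit test with 3 phenotype classes has df = 3 − 1 = 2.

2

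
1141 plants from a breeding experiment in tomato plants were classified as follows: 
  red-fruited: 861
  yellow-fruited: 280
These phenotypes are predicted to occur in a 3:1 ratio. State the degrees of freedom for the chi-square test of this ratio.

A goodness-of-fit test with 2 phenotype classes has df = 2 − 1 = 1.

1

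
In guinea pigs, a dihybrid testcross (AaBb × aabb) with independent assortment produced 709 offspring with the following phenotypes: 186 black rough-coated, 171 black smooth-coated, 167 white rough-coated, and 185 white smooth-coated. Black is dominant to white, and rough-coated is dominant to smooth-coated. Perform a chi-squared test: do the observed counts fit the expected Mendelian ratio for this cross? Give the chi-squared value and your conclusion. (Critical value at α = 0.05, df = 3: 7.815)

A dihybrid testcross with independent assortment gives a 1:1:1:1 ratio.
Expected counts for N = 709 under a 1:1:1:1 ratio (total parts = 4):
  black rough-coated: 709 × 1/4 = 177.25
  black smooth-coated: 709 × 1/4 = 177.25
  white rough-coated: 709 × 1/4 = 177.25
  white smooth-coated: 709 × 1/4 = 177.25
χ² = Σ (O − E)² / E
  black rough-coated: (186 − 177.25)² / 177.25 = 0.4319
  black smooth-coated: (171 − 177.25)² / 177.25 = 0.2204
  white rough-coated: (167 − 177.25)² / 177.25 = 0.5927
  white smooth-coated: (185 − 177.25)² / 177.25 = 0.3389
χ² = 0.4319 + 0.2204 + 0.5927 + 0.3389 = 1.5839 ≈ 1.584
Degrees of freedom = 4 − 1 = 3; critical value at α = 0.05 is 7.815.
Since 1.584 < 7.815, we fail to reject the null hypothesis — the data are consistent with the 1:1:1:1 ratio.

1.584; consistent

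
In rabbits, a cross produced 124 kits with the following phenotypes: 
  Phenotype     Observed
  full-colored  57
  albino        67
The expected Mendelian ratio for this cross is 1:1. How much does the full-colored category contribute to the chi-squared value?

0.403

Expected counts for N = 124 under a 1:1 ratio (total parts = 2):
  full-colored: 124 × 1/2 = 62
  albino: 124 × 1/2 = 62
Contribution of full-colored: (57 − 62)² / 62 = 0.4032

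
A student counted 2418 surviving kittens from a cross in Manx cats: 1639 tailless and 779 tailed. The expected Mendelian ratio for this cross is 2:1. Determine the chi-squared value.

Under the 2:1 hypothesis (Σ ratio = 3, N = 2418):
  tailless: 2418 × 2/3 = 1612
  tailed: 2418 × 1/3 = 806
χ² = Σ (O − E)² / E
  tailless: (1639 − 1612)² / 1612 = 0.4522
  tailed: (779 − 806)² / 806 = 0.9045
χ² = 0.4522 + 0.9045 = 1.3567 ≈ 1.357

1.357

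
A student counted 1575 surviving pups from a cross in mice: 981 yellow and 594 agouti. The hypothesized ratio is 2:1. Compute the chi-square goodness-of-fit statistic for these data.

13.603

The 2:1 ratio has 3 parts, so with N = 1575 the expected counts are:
  yellow: 1575 × 2/3 = 1050
  agouti: 1575 × 1/3 = 525
χ² = Σ (O − E)² / E
  yellow: (981 − 1050)² / 1050 = 4.5343
  agouti: (594 − 525)² / 525 = 9.0686
χ² = 4.5343 + 9.0686 = 13.6029 ≈ 13.603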